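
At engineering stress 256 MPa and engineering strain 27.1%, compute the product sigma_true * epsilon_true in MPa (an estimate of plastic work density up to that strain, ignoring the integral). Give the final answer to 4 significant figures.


sigma_true = sigma_eng * (1 + epsilon_eng)
sigma_true = 256 * (1 + 0.271) = 325.376 MPa
epsilon_true = ln(1 + epsilon_eng)
epsilon_true = ln(1 + 0.271) = 0.239804
sigma_true * epsilon_true = 325.376 * 0.239804 = 78.03 MPa


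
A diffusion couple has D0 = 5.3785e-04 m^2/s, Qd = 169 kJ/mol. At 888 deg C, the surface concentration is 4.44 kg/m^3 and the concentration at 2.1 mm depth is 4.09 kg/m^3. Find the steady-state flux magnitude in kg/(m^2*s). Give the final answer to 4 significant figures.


Step 1: D = D0 * exp(-Qd/(R*T))
T = 888 + 273.15 = 1161.15 K
D = 5.3785e-04 * exp(-169e3 / (8.314 * 1161.15)) = 1.34238e-11 m^2/s
Step 2: J = D * (C1 - C2) / dx
J = 1.34238e-11 * (4.44 - 4.09) / 2.1e-03
J = 2.237e-09 kg/(m^2*s)


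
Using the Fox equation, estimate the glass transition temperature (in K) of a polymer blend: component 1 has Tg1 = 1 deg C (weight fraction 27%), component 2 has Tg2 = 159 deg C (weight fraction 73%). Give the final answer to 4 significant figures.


1/Tg = w1/Tg1 + w2/Tg2 (in Kelvin)
Tg1 = 274.15 K, Tg2 = 432.15 K
1/Tg = 0.27/274.15 + 0.73/432.15
Tg = 374 K


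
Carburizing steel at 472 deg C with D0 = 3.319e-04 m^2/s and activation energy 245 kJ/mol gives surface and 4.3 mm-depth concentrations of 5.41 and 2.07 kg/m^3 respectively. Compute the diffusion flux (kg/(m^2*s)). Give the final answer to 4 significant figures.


Step 1: D = D0 * exp(-Qd/(R*T))
T = 472 + 273.15 = 745.15 K
D = 3.319e-04 * exp(-245e3 / (8.314 * 745.15)) = 2.21825e-21 m^2/s
Step 2: J = D * (C1 - C2) / dx
J = 2.21825e-21 * (5.41 - 2.07) / 4.3e-03
J = 1.723e-18 kg/(m^2*s)


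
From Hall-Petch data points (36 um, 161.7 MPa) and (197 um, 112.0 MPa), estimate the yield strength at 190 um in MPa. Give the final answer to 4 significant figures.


sigma_y = sigma0 + k / sqrt(d)
1/sqrt(d1) = 1/sqrt(3.6e-05) = 166.667;  1/sqrt(d2) = 71.247
k = (sigma1 - sigma2) / (1/sqrt(d1) - 1/sqrt(d2)) = (161.7 - 112.0) / (166.667 - 71.247) = 0.520857 MPa*m^0.5
sigma0 = sigma1 - k/sqrt(d1) = 161.7 - 0.520857*166.667 = 74.8905 MPa
sigma_y(d3) = 74.8905 + 0.520857 / sqrt(1.9e-04) = 112.7 MPa


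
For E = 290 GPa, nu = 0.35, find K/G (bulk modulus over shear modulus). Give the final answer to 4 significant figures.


G = E / (2*(1+nu))
G = 290 / (2*(1+0.35)) = 107.407 GPa
K = E / (3*(1-2*nu))
K = 290 / (3*(1-2*0.35)) = 322.222 GPa
K/G = 322.222 / 107.407 = 3


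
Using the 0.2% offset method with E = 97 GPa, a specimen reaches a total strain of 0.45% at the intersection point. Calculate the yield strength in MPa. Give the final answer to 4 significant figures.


Offset strain = 0.002
Elastic strain at yield = total_strain - offset = 4.5e-03 - 0.002 = 2.5e-03
sigma_y = E * elastic_strain = 97000 * 2.5e-03
sigma_y = 242.5 MPa


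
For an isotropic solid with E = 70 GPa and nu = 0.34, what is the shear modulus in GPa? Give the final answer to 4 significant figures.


G = E / (2*(1+nu))
G = 70 / (2*(1+0.34))
G = 26.12 GPa


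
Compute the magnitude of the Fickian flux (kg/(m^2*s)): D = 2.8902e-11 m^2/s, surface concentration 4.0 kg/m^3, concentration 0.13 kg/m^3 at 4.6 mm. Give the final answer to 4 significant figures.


J = -D * (dC/dx) = D * (C1 - C2) / dx
J = 2.8902e-11 * (4.0 - 0.13) / 4.6e-03
J = 2.432e-08 kg/(m^2*s)


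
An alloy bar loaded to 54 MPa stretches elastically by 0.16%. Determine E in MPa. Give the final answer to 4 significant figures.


E = sigma / epsilon
epsilon = 0.16% = 1.6e-03
E = 54 / 1.6e-03
E = 33750 MPa


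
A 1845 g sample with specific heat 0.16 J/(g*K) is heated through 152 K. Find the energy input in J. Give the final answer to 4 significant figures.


Q = m * cp * dT
Q = 1845 * 0.16 * 152
Q = 44870 J


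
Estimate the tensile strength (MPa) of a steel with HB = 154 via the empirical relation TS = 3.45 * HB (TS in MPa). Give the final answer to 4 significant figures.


TS (MPa) = 3.45 * HB
TS = 3.45 * 154
TS = 531.3 MPa


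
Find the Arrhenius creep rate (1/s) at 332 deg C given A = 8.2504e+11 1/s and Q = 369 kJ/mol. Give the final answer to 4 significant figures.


rate = A * exp(-Q / (R*T))
T = 332 + 273.15 = 605.15 K
rate = 8.2504e+11 * exp(-369e3 / (8.314 * 605.15))
rate = 1.16e-20 1/s


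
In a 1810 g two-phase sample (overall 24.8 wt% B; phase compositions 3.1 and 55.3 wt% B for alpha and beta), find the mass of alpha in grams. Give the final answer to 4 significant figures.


f_alpha = (C_beta - C0) / (C_beta - C_alpha)
f_alpha = (55.3 - 24.8) / (55.3 - 3.1) = 0.584291
m_alpha = f_alpha * m_total = 0.584291 * 1810 = 1058 g


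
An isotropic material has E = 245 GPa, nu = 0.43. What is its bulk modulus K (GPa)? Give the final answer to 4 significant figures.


K = E / (3*(1-2*nu))
K = 245 / (3*(1-2*0.43))
K = 583.3 GPa


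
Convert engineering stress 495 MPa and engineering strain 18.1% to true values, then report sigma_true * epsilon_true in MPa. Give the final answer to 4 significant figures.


sigma_true = sigma_eng * (1 + epsilon_eng)
sigma_true = 495 * (1 + 0.181) = 584.595 MPa
epsilon_true = ln(1 + epsilon_eng)
epsilon_true = ln(1 + 0.181) = 0.166362
sigma_true * epsilon_true = 584.595 * 0.166362 = 97.25 MPa


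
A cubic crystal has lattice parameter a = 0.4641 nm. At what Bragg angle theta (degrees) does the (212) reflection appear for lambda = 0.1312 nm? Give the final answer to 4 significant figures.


d = a / sqrt(h^2+k^2+l^2)
d = 0.4641 / sqrt(9) = 0.1547 nm
lambda = 2*d*sin(theta)  =>  sin(theta) = lambda / (2*d)
sin(theta) = 0.1312 / (2 * 0.1547) = 0.424047
theta = 25.09 deg


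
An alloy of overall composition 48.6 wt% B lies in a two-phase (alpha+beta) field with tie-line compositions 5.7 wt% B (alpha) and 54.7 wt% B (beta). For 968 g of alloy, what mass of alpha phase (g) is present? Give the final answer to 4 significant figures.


f_alpha = (C_beta - C0) / (C_beta - C_alpha)
f_alpha = (54.7 - 48.6) / (54.7 - 5.7) = 0.12449
m_alpha = f_alpha * m_total = 0.12449 * 968 = 120.5 g


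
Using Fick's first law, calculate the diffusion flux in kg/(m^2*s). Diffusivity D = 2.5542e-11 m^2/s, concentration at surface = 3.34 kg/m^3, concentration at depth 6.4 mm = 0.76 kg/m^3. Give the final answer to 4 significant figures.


J = -D * (dC/dx) = D * (C1 - C2) / dx
J = 2.5542e-11 * (3.34 - 0.76) / 6.4e-03
J = 1.03e-08 kg/(m^2*s)


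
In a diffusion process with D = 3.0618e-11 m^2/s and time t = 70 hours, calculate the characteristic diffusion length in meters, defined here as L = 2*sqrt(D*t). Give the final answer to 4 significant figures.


t = 70 hr = 252000 s
Diffusion length = 2*sqrt(D*t)
= 2*sqrt(3.0618e-11 * 252000)
= 5.555e-03 m


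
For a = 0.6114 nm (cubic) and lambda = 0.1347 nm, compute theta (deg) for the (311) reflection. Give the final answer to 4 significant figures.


d = a / sqrt(h^2+k^2+l^2)
d = 0.6114 / sqrt(11) = 0.184344 nm
lambda = 2*d*sin(theta)  =>  sin(theta) = lambda / (2*d)
sin(theta) = 0.1347 / (2 * 0.184344) = 0.365349
theta = 21.43 deg


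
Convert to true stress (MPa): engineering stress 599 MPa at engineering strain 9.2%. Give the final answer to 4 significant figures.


sigma_true = sigma_eng * (1 + epsilon_eng)
sigma_true = 599 * (1 + 0.092)
sigma_true = 654.1 MPa


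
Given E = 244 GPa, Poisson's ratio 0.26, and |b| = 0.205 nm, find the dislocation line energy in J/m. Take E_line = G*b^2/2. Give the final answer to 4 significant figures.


Step 1: G = E / (2*(1+nu))
G = 244 / (2*(1+0.26)) = 96.8254 GPa = 9.68254e+10 Pa
Step 2: E_line = G*b^2/2
b = 0.205 nm = 2.05e-10 m
E_line = 0.5 * 9.68254e+10 * (2.05e-10)^2 = 2.035e-09 J/m


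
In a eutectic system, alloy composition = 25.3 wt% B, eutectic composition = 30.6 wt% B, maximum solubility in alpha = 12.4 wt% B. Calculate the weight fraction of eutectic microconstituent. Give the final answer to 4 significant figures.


f_primary = (C_e - C0) / (C_e - C_alpha_max)
f_primary = (30.6 - 25.3) / (30.6 - 12.4)
f_primary = 0.291209
f_eutectic = 1 - 0.291209 = 0.7088


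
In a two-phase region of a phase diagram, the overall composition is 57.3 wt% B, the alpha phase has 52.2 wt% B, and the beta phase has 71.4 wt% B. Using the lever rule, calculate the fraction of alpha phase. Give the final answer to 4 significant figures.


f_alpha = (C_beta - C0) / (C_beta - C_alpha)
f_alpha = (71.4 - 57.3) / (71.4 - 52.2)
f_alpha = 0.7344


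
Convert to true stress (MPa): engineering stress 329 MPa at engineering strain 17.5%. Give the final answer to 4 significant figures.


sigma_true = sigma_eng * (1 + epsilon_eng)
sigma_true = 329 * (1 + 0.175)
sigma_true = 386.6 MPa


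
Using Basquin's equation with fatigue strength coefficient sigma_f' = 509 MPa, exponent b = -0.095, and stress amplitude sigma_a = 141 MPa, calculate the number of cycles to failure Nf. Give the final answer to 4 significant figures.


sigma_a = sigma_f' * (2*Nf)^b
2*Nf = (sigma_a / sigma_f')^(1/b)
2*Nf = (141 / 509)^(1/-0.095)
2*Nf = 738596
Nf = 369300 cycles


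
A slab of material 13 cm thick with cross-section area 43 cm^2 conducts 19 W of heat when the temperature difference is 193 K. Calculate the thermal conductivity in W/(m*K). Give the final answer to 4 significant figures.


k = Q*L / (A*dT)
L = 0.13 m, A = 4.3e-03 m^2
k = 19 * 0.13 / (4.3e-03 * 193)
k = 2.976 W/(m*K)


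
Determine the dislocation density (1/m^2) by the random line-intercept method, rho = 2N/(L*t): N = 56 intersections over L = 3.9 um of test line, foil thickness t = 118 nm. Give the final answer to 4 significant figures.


rho = 2N / (L * t)
L = 3.9 um = 3.9e-06 m, t = 118 nm = 1.18e-07 m
rho = 2 * 56 / (3.9e-06 * 1.18e-07)
rho = 2.434e+14 1/m^2


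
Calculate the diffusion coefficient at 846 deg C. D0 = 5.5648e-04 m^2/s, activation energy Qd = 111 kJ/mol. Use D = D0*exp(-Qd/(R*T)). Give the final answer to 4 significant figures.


D = D0 * exp(-Qd / (R*T))
T = 1119.15 K
D = 5.5648e-04 * exp(-111e3 / (8.314 * 1119.15))
D = 3.669e-09 m^2/s


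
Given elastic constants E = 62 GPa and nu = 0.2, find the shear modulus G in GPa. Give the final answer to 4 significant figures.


G = E / (2*(1+nu))
G = 62 / (2*(1+0.2))
G = 25.83 GPa


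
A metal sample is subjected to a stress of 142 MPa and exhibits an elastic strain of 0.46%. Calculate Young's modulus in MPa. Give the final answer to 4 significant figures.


E = sigma / epsilon
epsilon = 0.46% = 4.6e-03
E = 142 / 4.6e-03
E = 30870 MPa


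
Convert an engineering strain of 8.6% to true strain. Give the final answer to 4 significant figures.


epsilon_true = ln(1 + epsilon_eng)
epsilon_true = ln(1 + 0.086)
epsilon_true = 0.0825


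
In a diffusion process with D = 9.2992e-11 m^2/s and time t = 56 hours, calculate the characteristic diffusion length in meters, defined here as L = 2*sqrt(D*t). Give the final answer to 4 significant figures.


t = 56 hr = 201600 s
Diffusion length = 2*sqrt(D*t)
= 2*sqrt(9.2992e-11 * 201600)
= 8.66e-03 m


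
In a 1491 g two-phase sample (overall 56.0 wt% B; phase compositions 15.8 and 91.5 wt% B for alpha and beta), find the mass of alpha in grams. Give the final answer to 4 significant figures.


f_alpha = (C_beta - C0) / (C_beta - C_alpha)
f_alpha = (91.5 - 56.0) / (91.5 - 15.8) = 0.468956
m_alpha = f_alpha * m_total = 0.468956 * 1491 = 699.2 g


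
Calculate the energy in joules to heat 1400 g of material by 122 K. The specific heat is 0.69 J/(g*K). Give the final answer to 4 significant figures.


Q = m * cp * dT
Q = 1400 * 0.69 * 122
Q = 117900 J


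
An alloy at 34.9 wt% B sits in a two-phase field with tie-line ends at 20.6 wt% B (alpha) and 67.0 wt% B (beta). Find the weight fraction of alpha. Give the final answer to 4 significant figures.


f_alpha = (C_beta - C0) / (C_beta - C_alpha)
f_alpha = (67.0 - 34.9) / (67.0 - 20.6)
f_alpha = 0.6918


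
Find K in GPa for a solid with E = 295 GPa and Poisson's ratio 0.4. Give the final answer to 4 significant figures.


K = E / (3*(1-2*nu))
K = 295 / (3*(1-2*0.4))
K = 491.7 GPa


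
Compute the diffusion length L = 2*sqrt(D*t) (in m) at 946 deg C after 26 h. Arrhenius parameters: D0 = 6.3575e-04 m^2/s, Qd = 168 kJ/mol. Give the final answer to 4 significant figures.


Step 1: D = D0 * exp(-Qd/(R*T))
T = 1219.15 K
D = 6.3575e-04 * exp(-168e3 / (8.314 * 1219.15)) = 4.02758e-11 m^2/s
Step 2: L = 2*sqrt(D*t)
t = 26 h = 93600 s
L = 2*sqrt(4.02758e-11 * 93600) = 3.883e-03 m


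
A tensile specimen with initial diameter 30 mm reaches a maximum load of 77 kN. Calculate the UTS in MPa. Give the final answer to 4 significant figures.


A0 = pi*(d/2)^2 = pi*(30/2)^2 = 706.858 mm^2
UTS = F_max / A0 = 77*1000 / 706.858
UTS = 108.9 MPa


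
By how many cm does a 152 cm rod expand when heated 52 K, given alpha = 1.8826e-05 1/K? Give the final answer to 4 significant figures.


dL = L0 * alpha * dT
dL = 152 * 1.8826e-05 * 52
dL = 0.1488 cm


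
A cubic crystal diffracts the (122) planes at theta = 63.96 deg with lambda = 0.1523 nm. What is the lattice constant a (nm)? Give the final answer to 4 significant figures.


d = lambda / (2*sin(theta))
d = 0.1523 / (2*sin(63.96 deg))
d = 0.0847535 nm
a = d * sqrt(h^2+k^2+l^2) = 0.0847535 * sqrt(9)
a = 0.2543 nm


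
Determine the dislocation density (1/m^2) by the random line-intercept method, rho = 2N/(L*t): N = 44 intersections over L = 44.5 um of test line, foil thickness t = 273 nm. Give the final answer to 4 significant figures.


rho = 2N / (L * t)
L = 44.5 um = 4.45e-05 m, t = 273 nm = 2.73e-07 m
rho = 2 * 44 / (4.45e-05 * 2.73e-07)
rho = 7.244e+12 1/m^2


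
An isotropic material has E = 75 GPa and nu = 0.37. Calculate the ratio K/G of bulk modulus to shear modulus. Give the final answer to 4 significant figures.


G = E / (2*(1+nu))
G = 75 / (2*(1+0.37)) = 27.3723 GPa
K = E / (3*(1-2*nu))
K = 75 / (3*(1-2*0.37)) = 96.1538 GPa
K/G = 96.1538 / 27.3723 = 3.513


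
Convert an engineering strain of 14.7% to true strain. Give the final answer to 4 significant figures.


epsilon_true = ln(1 + epsilon_eng)
epsilon_true = ln(1 + 0.147)
epsilon_true = 0.1371


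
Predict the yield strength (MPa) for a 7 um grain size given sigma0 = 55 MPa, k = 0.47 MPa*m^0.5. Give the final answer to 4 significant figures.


sigma_y = sigma0 + k / sqrt(d)
d = 7 um = 7e-06 m
sigma_y = 55 + 0.47 / sqrt(7e-06)
sigma_y = 232.6 MPa


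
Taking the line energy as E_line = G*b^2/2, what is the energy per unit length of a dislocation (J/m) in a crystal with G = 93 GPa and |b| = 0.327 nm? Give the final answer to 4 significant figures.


E = G*b^2/2
b = 0.327 nm = 3.27e-10 m
G = 93 GPa = 9.3e+10 Pa
E = 0.5 * 9.3e+10 * (3.27e-10)^2
E = 4.972e-09 J/m


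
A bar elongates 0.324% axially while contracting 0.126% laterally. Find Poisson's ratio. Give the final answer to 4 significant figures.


nu = -epsilon_lat / epsilon_axial
Lateral strain is contraction (negative), so using magnitudes:
nu = 0.126 / 0.324
nu = 0.3889


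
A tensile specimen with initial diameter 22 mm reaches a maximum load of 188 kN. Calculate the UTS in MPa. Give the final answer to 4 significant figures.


A0 = pi*(d/2)^2 = pi*(22/2)^2 = 380.133 mm^2
UTS = F_max / A0 = 188*1000 / 380.133
UTS = 494.6 MPa


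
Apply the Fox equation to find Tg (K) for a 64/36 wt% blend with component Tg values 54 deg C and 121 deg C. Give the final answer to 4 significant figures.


1/Tg = w1/Tg1 + w2/Tg2 (in Kelvin)
Tg1 = 327.15 K, Tg2 = 394.15 K
1/Tg = 0.64/327.15 + 0.36/394.15
Tg = 348.5 K


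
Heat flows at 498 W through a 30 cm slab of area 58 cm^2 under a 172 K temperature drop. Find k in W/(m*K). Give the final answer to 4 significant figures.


k = Q*L / (A*dT)
L = 0.3 m, A = 5.8e-03 m^2
k = 498 * 0.3 / (5.8e-03 * 172)
k = 149.8 W/(m*K)


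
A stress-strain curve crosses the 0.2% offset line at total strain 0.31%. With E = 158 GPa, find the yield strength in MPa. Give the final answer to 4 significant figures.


Offset strain = 0.002
Elastic strain at yield = total_strain - offset = 3.1e-03 - 0.002 = 1.1e-03
sigma_y = E * elastic_strain = 158000 * 1.1e-03
sigma_y = 173.8 MPa


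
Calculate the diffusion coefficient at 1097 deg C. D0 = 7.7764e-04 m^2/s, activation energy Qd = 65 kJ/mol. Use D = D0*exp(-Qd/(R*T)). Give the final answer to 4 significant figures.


D = D0 * exp(-Qd / (R*T))
T = 1370.15 K
D = 7.7764e-04 * exp(-65e3 / (8.314 * 1370.15))
D = 2.586e-06 m^2/s


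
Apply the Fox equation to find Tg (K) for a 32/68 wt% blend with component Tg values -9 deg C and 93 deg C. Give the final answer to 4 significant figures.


1/Tg = w1/Tg1 + w2/Tg2 (in Kelvin)
Tg1 = 264.15 K, Tg2 = 366.15 K
1/Tg = 0.32/264.15 + 0.68/366.15
Tg = 325.9 K


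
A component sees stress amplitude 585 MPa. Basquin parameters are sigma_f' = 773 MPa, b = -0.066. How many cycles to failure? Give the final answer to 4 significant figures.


sigma_a = sigma_f' * (2*Nf)^b
2*Nf = (sigma_a / sigma_f')^(1/b)
2*Nf = (585 / 773)^(1/-0.066)
2*Nf = 68.1854
Nf = 34.09 cycles


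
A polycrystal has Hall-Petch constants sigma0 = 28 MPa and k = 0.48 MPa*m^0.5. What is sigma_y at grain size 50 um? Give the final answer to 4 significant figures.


sigma_y = sigma0 + k / sqrt(d)
d = 50 um = 5e-05 m
sigma_y = 28 + 0.48 / sqrt(5e-05)
sigma_y = 95.88 MPa


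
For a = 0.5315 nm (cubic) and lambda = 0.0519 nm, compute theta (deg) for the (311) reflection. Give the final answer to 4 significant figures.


d = a / sqrt(h^2+k^2+l^2)
d = 0.5315 / sqrt(11) = 0.160253 nm
lambda = 2*d*sin(theta)  =>  sin(theta) = lambda / (2*d)
sin(theta) = 0.0519 / (2 * 0.160253) = 0.161931
theta = 9.319 deg


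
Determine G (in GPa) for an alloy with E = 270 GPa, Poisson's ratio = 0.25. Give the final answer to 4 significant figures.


G = E / (2*(1+nu))
G = 270 / (2*(1+0.25))
G = 108 GPa


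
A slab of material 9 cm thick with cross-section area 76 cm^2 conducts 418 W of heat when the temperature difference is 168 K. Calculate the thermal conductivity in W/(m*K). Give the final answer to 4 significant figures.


k = Q*L / (A*dT)
L = 0.09 m, A = 7.6e-03 m^2
k = 418 * 0.09 / (7.6e-03 * 168)
k = 29.46 W/(m*K)


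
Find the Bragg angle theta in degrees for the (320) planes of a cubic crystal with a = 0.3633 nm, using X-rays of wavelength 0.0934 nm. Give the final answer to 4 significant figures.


d = a / sqrt(h^2+k^2+l^2)
d = 0.3633 / sqrt(13) = 0.100761 nm
lambda = 2*d*sin(theta)  =>  sin(theta) = lambda / (2*d)
sin(theta) = 0.0934 / (2 * 0.100761) = 0.463472
theta = 27.61 deg


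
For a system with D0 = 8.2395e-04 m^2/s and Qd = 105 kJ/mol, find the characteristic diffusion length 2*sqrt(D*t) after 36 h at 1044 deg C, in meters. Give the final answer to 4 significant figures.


Step 1: D = D0 * exp(-Qd/(R*T))
T = 1317.15 K
D = 8.2395e-04 * exp(-105e3 / (8.314 * 1317.15)) = 5.64588e-08 m^2/s
Step 2: L = 2*sqrt(D*t)
t = 36 h = 129600 s
L = 2*sqrt(5.64588e-08 * 129600) = 0.1711 m


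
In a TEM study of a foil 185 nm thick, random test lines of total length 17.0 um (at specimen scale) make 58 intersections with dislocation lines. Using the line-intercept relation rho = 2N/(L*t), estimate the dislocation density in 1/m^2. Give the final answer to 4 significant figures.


rho = 2N / (L * t)
L = 17.0 um = 1.7e-05 m, t = 185 nm = 1.85e-07 m
rho = 2 * 58 / (1.7e-05 * 1.85e-07)
rho = 3.688e+13 1/m^2


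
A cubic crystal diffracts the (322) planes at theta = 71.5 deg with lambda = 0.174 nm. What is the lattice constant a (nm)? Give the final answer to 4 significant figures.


d = lambda / (2*sin(theta))
d = 0.174 / (2*sin(71.5 deg))
d = 0.0917408 nm
a = d * sqrt(h^2+k^2+l^2) = 0.0917408 * sqrt(17)
a = 0.3783 nm


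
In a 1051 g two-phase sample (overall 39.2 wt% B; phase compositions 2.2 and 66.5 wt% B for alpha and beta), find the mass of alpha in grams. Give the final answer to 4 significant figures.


f_alpha = (C_beta - C0) / (C_beta - C_alpha)
f_alpha = (66.5 - 39.2) / (66.5 - 2.2) = 0.424572
m_alpha = f_alpha * m_total = 0.424572 * 1051 = 446.2 g


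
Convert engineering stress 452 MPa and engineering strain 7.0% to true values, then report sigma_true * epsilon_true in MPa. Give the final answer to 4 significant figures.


sigma_true = sigma_eng * (1 + epsilon_eng)
sigma_true = 452 * (1 + 0.07) = 483.64 MPa
epsilon_true = ln(1 + epsilon_eng)
epsilon_true = ln(1 + 0.07) = 0.0676586
sigma_true * epsilon_true = 483.64 * 0.0676586 = 32.72 MPa


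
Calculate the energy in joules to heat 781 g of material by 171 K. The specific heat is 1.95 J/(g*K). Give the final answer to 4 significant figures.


Q = m * cp * dT
Q = 781 * 1.95 * 171
Q = 260400 J


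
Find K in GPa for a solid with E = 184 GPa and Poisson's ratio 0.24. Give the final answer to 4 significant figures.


K = E / (3*(1-2*nu))
K = 184 / (3*(1-2*0.24))
K = 117.9 GPa


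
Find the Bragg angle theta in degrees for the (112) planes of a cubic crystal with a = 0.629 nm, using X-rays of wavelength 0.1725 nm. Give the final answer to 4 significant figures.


d = a / sqrt(h^2+k^2+l^2)
d = 0.629 / sqrt(6) = 0.256788 nm
lambda = 2*d*sin(theta)  =>  sin(theta) = lambda / (2*d)
sin(theta) = 0.1725 / (2 * 0.256788) = 0.33588
theta = 19.63 deg


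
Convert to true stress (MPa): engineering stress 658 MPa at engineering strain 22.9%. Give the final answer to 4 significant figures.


sigma_true = sigma_eng * (1 + epsilon_eng)
sigma_true = 658 * (1 + 0.229)
sigma_true = 808.7 MPa


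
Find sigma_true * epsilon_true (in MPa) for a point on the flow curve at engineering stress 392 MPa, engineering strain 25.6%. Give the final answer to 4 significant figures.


sigma_true = sigma_eng * (1 + epsilon_eng)
sigma_true = 392 * (1 + 0.256) = 492.352 MPa
epsilon_true = ln(1 + epsilon_eng)
epsilon_true = ln(1 + 0.256) = 0.227932
sigma_true * epsilon_true = 492.352 * 0.227932 = 112.2 MPa


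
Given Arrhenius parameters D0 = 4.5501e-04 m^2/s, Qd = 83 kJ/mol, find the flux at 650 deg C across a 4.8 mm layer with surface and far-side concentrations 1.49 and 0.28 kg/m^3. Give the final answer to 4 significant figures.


Step 1: D = D0 * exp(-Qd/(R*T))
T = 650 + 273.15 = 923.15 K
D = 4.5501e-04 * exp(-83e3 / (8.314 * 923.15)) = 9.15079e-09 m^2/s
Step 2: J = D * (C1 - C2) / dx
J = 9.15079e-09 * (1.49 - 0.28) / 4.8e-03
J = 2.307e-06 kg/(m^2*s)


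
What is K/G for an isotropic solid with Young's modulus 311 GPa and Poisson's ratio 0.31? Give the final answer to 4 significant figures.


G = E / (2*(1+nu))
G = 311 / (2*(1+0.31)) = 118.702 GPa
K = E / (3*(1-2*nu))
K = 311 / (3*(1-2*0.31)) = 272.807 GPa
K/G = 272.807 / 118.702 = 2.298


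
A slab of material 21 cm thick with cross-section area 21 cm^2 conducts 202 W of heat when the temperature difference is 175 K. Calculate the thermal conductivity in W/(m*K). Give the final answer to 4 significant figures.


k = Q*L / (A*dT)
L = 0.21 m, A = 2.1e-03 m^2
k = 202 * 0.21 / (2.1e-03 * 175)
k = 115.4 W/(m*K)


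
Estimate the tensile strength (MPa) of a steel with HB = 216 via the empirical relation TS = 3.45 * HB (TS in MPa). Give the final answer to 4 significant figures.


TS (MPa) = 3.45 * HB
TS = 3.45 * 216
TS = 745.2 MPa


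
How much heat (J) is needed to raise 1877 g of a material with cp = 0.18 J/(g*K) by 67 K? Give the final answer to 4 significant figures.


Q = m * cp * dT
Q = 1877 * 0.18 * 67
Q = 22640 J


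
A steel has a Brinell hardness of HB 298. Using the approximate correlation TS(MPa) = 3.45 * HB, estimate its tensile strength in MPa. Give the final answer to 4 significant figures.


TS (MPa) = 3.45 * HB
TS = 3.45 * 298
TS = 1028 MPa


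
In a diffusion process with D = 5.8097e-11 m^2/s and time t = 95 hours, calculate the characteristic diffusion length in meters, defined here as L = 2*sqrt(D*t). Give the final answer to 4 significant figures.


t = 95 hr = 342000 s
Diffusion length = 2*sqrt(D*t)
= 2*sqrt(5.8097e-11 * 342000)
= 8.915e-03 m


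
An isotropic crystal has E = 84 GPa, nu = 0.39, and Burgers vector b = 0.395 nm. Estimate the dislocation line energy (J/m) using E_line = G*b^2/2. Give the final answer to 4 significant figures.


Step 1: G = E / (2*(1+nu))
G = 84 / (2*(1+0.39)) = 30.2158 GPa = 3.02158e+10 Pa
Step 2: E_line = G*b^2/2
b = 0.395 nm = 3.95e-10 m
E_line = 0.5 * 3.02158e+10 * (3.95e-10)^2 = 2.357e-09 J/m


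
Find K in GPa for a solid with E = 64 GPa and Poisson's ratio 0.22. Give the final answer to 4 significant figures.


K = E / (3*(1-2*nu))
K = 64 / (3*(1-2*0.22))
K = 38.1 GPa


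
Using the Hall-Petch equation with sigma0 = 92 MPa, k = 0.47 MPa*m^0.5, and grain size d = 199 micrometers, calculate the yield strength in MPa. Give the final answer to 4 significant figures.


sigma_y = sigma0 + k / sqrt(d)
d = 199 um = 1.99e-04 m
sigma_y = 92 + 0.47 / sqrt(1.99e-04)
sigma_y = 125.3 MPa


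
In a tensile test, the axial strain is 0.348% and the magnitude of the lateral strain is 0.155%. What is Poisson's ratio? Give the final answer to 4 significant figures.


nu = -epsilon_lat / epsilon_axial
Lateral strain is contraction (negative), so using magnitudes:
nu = 0.155 / 0.348
nu = 0.4454


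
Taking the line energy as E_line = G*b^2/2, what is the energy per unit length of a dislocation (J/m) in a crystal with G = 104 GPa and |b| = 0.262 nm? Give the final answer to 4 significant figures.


E = G*b^2/2
b = 0.262 nm = 2.62e-10 m
G = 104 GPa = 1.04e+11 Pa
E = 0.5 * 1.04e+11 * (2.62e-10)^2
E = 3.569e-09 J/m


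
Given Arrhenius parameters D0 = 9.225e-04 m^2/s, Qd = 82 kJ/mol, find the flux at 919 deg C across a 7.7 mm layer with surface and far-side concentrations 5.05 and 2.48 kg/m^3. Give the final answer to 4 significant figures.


Step 1: D = D0 * exp(-Qd/(R*T))
T = 919 + 273.15 = 1192.15 K
D = 9.225e-04 * exp(-82e3 / (8.314 * 1192.15)) = 2.35487e-07 m^2/s
Step 2: J = D * (C1 - C2) / dx
J = 2.35487e-07 * (5.05 - 2.48) / 7.7e-03
J = 7.86e-05 kg/(m^2*s)


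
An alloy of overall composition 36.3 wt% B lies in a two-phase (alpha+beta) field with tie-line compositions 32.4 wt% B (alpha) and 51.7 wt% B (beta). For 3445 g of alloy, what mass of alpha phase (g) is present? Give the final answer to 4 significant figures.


f_alpha = (C_beta - C0) / (C_beta - C_alpha)
f_alpha = (51.7 - 36.3) / (51.7 - 32.4) = 0.797927
m_alpha = f_alpha * m_total = 0.797927 * 3445 = 2749 g


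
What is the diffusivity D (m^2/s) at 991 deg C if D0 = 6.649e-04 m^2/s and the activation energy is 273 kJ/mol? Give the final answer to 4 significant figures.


D = D0 * exp(-Qd / (R*T))
T = 1264.15 K
D = 6.649e-04 * exp(-273e3 / (8.314 * 1264.15))
D = 3.483e-15 m^2/s


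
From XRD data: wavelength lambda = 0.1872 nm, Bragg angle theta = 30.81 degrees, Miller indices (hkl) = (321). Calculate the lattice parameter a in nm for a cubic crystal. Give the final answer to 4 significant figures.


d = lambda / (2*sin(theta))
d = 0.1872 / (2*sin(30.81 deg))
d = 0.182744 nm
a = d * sqrt(h^2+k^2+l^2) = 0.182744 * sqrt(14)
a = 0.6838 nm


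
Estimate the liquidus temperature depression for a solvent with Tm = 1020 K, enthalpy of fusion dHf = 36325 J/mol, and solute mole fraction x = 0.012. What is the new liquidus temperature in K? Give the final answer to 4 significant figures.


dT = R*Tm^2*x / dHf
dT = 8.314 * 1020^2 * 0.012 / 36325
dT = 2.8575 K
T_new = 1020 - 2.8575 = 1017 K


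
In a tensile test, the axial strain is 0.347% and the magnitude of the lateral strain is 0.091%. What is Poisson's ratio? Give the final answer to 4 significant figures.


nu = -epsilon_lat / epsilon_axial
Lateral strain is contraction (negative), so using magnitudes:
nu = 0.091 / 0.347
nu = 0.2622


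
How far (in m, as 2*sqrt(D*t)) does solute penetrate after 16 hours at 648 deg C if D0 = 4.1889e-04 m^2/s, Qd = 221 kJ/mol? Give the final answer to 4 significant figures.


Step 1: D = D0 * exp(-Qd/(R*T))
T = 921.15 K
D = 4.1889e-04 * exp(-221e3 / (8.314 * 921.15)) = 1.22926e-16 m^2/s
Step 2: L = 2*sqrt(D*t)
t = 16 h = 57600 s
L = 2*sqrt(1.22926e-16 * 57600) = 5.322e-06 m


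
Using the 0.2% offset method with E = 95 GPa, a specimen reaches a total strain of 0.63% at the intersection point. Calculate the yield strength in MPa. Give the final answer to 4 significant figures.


Offset strain = 0.002
Elastic strain at yield = total_strain - offset = 6.3e-03 - 0.002 = 4.3e-03
sigma_y = E * elastic_strain = 95000 * 4.3e-03
sigma_y = 408.5 MPa


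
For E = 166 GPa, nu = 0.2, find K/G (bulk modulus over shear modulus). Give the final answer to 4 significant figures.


G = E / (2*(1+nu))
G = 166 / (2*(1+0.2)) = 69.1667 GPa
K = E / (3*(1-2*nu))
K = 166 / (3*(1-2*0.2)) = 92.2222 GPa
K/G = 92.2222 / 69.1667 = 1.333


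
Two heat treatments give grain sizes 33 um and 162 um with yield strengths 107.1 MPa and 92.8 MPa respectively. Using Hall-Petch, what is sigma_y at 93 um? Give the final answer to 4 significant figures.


sigma_y = sigma0 + k / sqrt(d)
1/sqrt(d1) = 1/sqrt(3.3e-05) = 174.078;  1/sqrt(d2) = 78.5674
k = (sigma1 - sigma2) / (1/sqrt(d1) - 1/sqrt(d2)) = (107.1 - 92.8) / (174.078 - 78.5674) = 0.149722 MPa*m^0.5
sigma0 = sigma1 - k/sqrt(d1) = 107.1 - 0.149722*174.078 = 81.0367 MPa
sigma_y(d3) = 81.0367 + 0.149722 / sqrt(9.3e-05) = 96.56 MPa


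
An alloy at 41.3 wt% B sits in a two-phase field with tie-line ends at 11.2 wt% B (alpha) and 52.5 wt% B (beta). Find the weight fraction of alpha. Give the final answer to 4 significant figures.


f_alpha = (C_beta - C0) / (C_beta - C_alpha)
f_alpha = (52.5 - 41.3) / (52.5 - 11.2)
f_alpha = 0.2712


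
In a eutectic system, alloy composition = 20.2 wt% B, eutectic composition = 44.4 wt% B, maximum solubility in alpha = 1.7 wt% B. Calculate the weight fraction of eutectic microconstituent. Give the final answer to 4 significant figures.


f_primary = (C_e - C0) / (C_e - C_alpha_max)
f_primary = (44.4 - 20.2) / (44.4 - 1.7)
f_primary = 0.566745
f_eutectic = 1 - 0.566745 = 0.4333


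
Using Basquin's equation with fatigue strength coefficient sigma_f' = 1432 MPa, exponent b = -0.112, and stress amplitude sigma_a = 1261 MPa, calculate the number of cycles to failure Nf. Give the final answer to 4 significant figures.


sigma_a = sigma_f' * (2*Nf)^b
2*Nf = (sigma_a / sigma_f')^(1/b)
2*Nf = (1261 / 1432)^(1/-0.112)
2*Nf = 3.11248
Nf = 1.556 cycles


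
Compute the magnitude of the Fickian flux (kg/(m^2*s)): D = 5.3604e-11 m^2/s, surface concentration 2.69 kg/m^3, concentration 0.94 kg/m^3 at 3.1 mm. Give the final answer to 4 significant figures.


J = -D * (dC/dx) = D * (C1 - C2) / dx
J = 5.3604e-11 * (2.69 - 0.94) / 3.1e-03
J = 3.026e-08 kg/(m^2*s)


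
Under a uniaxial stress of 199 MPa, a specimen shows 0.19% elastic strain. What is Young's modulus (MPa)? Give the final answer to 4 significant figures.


E = sigma / epsilon
epsilon = 0.19% = 1.9e-03
E = 199 / 1.9e-03
E = 104700 MPa


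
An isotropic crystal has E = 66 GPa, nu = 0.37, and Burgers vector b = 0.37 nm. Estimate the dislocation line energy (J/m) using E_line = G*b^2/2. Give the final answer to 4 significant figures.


Step 1: G = E / (2*(1+nu))
G = 66 / (2*(1+0.37)) = 24.0876 GPa = 2.40876e+10 Pa
Step 2: E_line = G*b^2/2
b = 0.37 nm = 3.7e-10 m
E_line = 0.5 * 2.40876e+10 * (3.7e-10)^2 = 1.649e-09 J/m


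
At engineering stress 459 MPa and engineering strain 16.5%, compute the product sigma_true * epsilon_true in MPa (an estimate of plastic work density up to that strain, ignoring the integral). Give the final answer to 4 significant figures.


sigma_true = sigma_eng * (1 + epsilon_eng)
sigma_true = 459 * (1 + 0.165) = 534.735 MPa
epsilon_true = ln(1 + epsilon_eng)
epsilon_true = ln(1 + 0.165) = 0.152721
sigma_true * epsilon_true = 534.735 * 0.152721 = 81.67 MPa


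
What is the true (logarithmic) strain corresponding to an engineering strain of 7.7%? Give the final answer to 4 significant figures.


epsilon_true = ln(1 + epsilon_eng)
epsilon_true = ln(1 + 0.077)
epsilon_true = 0.07418


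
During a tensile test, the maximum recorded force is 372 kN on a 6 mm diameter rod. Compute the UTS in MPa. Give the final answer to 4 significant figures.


A0 = pi*(d/2)^2 = pi*(6/2)^2 = 28.2743 mm^2
UTS = F_max / A0 = 372*1000 / 28.2743
UTS = 13160 MPa


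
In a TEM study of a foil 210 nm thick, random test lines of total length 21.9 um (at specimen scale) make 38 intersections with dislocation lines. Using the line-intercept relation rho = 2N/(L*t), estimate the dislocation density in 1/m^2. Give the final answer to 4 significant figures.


rho = 2N / (L * t)
L = 21.9 um = 2.19e-05 m, t = 210 nm = 2.1e-07 m
rho = 2 * 38 / (2.19e-05 * 2.1e-07)
rho = 1.653e+13 1/m^2


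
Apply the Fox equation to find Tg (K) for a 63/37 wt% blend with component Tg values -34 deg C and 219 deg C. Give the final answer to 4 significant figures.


1/Tg = w1/Tg1 + w2/Tg2 (in Kelvin)
Tg1 = 239.15 K, Tg2 = 492.15 K
1/Tg = 0.63/239.15 + 0.37/492.15
Tg = 295.3 K


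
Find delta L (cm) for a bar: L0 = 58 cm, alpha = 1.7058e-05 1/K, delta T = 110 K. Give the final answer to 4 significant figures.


dL = L0 * alpha * dT
dL = 58 * 1.7058e-05 * 110
dL = 0.1088 cm


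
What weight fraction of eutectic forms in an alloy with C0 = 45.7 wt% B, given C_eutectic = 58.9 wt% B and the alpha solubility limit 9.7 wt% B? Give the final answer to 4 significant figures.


f_primary = (C_e - C0) / (C_e - C_alpha_max)
f_primary = (58.9 - 45.7) / (58.9 - 9.7)
f_primary = 0.268293
f_eutectic = 1 - 0.268293 = 0.7317


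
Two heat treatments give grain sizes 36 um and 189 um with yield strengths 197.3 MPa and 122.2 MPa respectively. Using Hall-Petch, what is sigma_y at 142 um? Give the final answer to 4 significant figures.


sigma_y = sigma0 + k / sqrt(d)
1/sqrt(d1) = 1/sqrt(3.6e-05) = 166.667;  1/sqrt(d2) = 72.7393
k = (sigma1 - sigma2) / (1/sqrt(d1) - 1/sqrt(d2)) = (197.3 - 122.2) / (166.667 - 72.7393) = 0.799554 MPa*m^0.5
sigma0 = sigma1 - k/sqrt(d1) = 197.3 - 0.799554*166.667 = 64.041 MPa
sigma_y(d3) = 64.041 + 0.799554 / sqrt(1.42e-04) = 131.1 MPa


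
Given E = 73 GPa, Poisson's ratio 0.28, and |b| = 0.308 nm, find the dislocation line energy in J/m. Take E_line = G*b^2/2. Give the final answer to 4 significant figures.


Step 1: G = E / (2*(1+nu))
G = 73 / (2*(1+0.28)) = 28.5156 GPa = 2.85156e+10 Pa
Step 2: E_line = G*b^2/2
b = 0.308 nm = 3.08e-10 m
E_line = 0.5 * 2.85156e+10 * (3.08e-10)^2 = 1.353e-09 J/m


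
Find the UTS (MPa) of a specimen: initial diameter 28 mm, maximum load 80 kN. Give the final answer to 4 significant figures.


A0 = pi*(d/2)^2 = pi*(28/2)^2 = 615.752 mm^2
UTS = F_max / A0 = 80*1000 / 615.752
UTS = 129.9 MPa


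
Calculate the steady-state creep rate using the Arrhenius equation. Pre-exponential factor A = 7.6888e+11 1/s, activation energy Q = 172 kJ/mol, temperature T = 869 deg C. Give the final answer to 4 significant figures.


rate = A * exp(-Q / (R*T))
T = 869 + 273.15 = 1142.15 K
rate = 7.6888e+11 * exp(-172e3 / (8.314 * 1142.15))
rate = 10460 1/s


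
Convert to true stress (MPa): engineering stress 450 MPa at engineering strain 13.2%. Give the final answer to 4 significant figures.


sigma_true = sigma_eng * (1 + epsilon_eng)
sigma_true = 450 * (1 + 0.132)
sigma_true = 509.4 MPa


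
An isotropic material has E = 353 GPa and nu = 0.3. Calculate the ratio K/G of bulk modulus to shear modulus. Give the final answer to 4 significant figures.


G = E / (2*(1+nu))
G = 353 / (2*(1+0.3)) = 135.769 GPa
K = E / (3*(1-2*nu))
K = 353 / (3*(1-2*0.3)) = 294.167 GPa
K/G = 294.167 / 135.769 = 2.167


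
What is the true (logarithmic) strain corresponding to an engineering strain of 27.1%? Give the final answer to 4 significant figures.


epsilon_true = ln(1 + epsilon_eng)
epsilon_true = ln(1 + 0.271)
epsilon_true = 0.2398


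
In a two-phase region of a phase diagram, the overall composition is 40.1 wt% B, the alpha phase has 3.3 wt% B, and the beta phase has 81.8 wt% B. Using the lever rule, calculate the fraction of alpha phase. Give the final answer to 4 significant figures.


f_alpha = (C_beta - C0) / (C_beta - C_alpha)
f_alpha = (81.8 - 40.1) / (81.8 - 3.3)
f_alpha = 0.5312


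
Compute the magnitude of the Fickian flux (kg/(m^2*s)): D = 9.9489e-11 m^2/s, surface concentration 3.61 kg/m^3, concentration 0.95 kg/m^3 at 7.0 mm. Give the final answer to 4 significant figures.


J = -D * (dC/dx) = D * (C1 - C2) / dx
J = 9.9489e-11 * (3.61 - 0.95) / 7e-03
J = 3.781e-08 kg/(m^2*s)


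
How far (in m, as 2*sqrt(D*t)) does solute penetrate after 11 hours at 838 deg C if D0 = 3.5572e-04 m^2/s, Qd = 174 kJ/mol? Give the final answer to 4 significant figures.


Step 1: D = D0 * exp(-Qd/(R*T))
T = 1111.15 K
D = 3.5572e-04 * exp(-174e3 / (8.314 * 1111.15)) = 2.35047e-12 m^2/s
Step 2: L = 2*sqrt(D*t)
t = 11 h = 39600 s
L = 2*sqrt(2.35047e-12 * 39600) = 6.102e-04 m


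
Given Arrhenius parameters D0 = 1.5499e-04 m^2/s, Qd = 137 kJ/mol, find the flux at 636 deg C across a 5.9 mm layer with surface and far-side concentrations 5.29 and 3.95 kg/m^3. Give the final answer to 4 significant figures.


Step 1: D = D0 * exp(-Qd/(R*T))
T = 636 + 273.15 = 909.15 K
D = 1.5499e-04 * exp(-137e3 / (8.314 * 909.15)) = 2.08339e-12 m^2/s
Step 2: J = D * (C1 - C2) / dx
J = 2.08339e-12 * (5.29 - 3.95) / 5.9e-03
J = 4.732e-10 kg/(m^2*s)


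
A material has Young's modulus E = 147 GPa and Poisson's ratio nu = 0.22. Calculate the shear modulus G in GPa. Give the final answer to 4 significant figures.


G = E / (2*(1+nu))
G = 147 / (2*(1+0.22))
G = 60.25 GPa


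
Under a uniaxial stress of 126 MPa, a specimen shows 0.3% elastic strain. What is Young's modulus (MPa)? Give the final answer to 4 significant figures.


E = sigma / epsilon
epsilon = 0.3% = 3e-03
E = 126 / 3e-03
E = 42000 MPa


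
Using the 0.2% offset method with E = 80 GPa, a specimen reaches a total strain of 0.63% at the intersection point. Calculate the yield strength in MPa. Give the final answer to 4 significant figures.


Offset strain = 0.002
Elastic strain at yield = total_strain - offset = 6.3e-03 - 0.002 = 4.3e-03
sigma_y = E * elastic_strain = 80000 * 4.3e-03
sigma_y = 344 MPa


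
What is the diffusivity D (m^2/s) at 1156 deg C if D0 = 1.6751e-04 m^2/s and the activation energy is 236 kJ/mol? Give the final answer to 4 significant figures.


D = D0 * exp(-Qd / (R*T))
T = 1429.15 K
D = 1.6751e-04 * exp(-236e3 / (8.314 * 1429.15))
D = 3.963e-13 m^2/s


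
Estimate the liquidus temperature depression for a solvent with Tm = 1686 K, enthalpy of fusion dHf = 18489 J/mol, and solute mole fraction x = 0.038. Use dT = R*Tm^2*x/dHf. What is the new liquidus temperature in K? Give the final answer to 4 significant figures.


dT = R*Tm^2*x / dHf
dT = 8.314 * 1686^2 * 0.038 / 18489
dT = 48.573 K
T_new = 1686 - 48.573 = 1637 K


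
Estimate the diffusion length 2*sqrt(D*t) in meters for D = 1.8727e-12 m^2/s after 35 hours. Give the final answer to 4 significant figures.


t = 35 hr = 126000 s
Diffusion length = 2*sqrt(D*t)
= 2*sqrt(1.8727e-12 * 126000)
= 9.715e-04 m


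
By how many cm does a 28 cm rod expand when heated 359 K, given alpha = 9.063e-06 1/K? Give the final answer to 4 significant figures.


dL = L0 * alpha * dT
dL = 28 * 9.063e-06 * 359
dL = 0.0911 cm


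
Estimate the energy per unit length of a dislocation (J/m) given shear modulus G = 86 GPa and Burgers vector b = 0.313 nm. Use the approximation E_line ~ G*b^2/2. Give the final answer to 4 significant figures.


E = G*b^2/2
b = 0.313 nm = 3.13e-10 m
G = 86 GPa = 8.6e+10 Pa
E = 0.5 * 8.6e+10 * (3.13e-10)^2
E = 4.213e-09 J/m
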